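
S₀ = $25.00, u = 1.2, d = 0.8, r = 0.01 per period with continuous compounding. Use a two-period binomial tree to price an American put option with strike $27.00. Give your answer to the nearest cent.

Risk-neutral probability p = (e^0.01 − 0.8)/(1.2 − 0.8) = 0.2101/0.4000 = 0.5251
Terminal stock prices: S_uu = 36, S_ud = 24, S_dd = 16
Terminal payoffs (K − S): max(-9, 0) = 0, max(3, 0) = 3, max(11, 0) = 11
Node u (S = 30): continuation = e^(−0.01)·[0.5251·0.0000 + 0.4749·3.0000] = 1.4104; exercise value = 0.0000 ≤ continuation, so V_u = 1.4104
Node d (S = 20): continuation = e^(−0.01)·[0.5251·3.0000 + 0.4749·11.0000] = 6.7313; exercise value = 7.0000 > continuation, so V_d = 7.0000 (exercise)
Node 0 (S = 25): continuation = e^(−0.01)·[0.5251·1.4104 + 0.4749·7.0000] = 4.0243; exercise value = 2.0000 ≤ continuation, so V_0 = 4.0243

$4.02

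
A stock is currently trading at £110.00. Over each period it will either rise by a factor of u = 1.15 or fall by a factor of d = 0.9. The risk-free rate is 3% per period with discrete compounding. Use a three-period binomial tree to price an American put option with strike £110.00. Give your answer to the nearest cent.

£6.19

Risk-neutral probability p = (1 + 0.03 − 0.9)/(1.15 − 0.9) = 0.1300/0.2500 = 0.5200
Terminal stock prices: S_uuu = 167.3, S_uud = 130.9, S_udd = 102.5, S_ddd = 80.19
Terminal payoffs (K − S): max(-57.3, 0) = 0, max(-20.93, 0) = 0, max(7.535, 0) = 7.535, max(29.81, 0) = 29.81
Node uu (S = 145.5): continuation = 1/1.03·[0.5200·0.0000 + 0.4800·0.0000] = 0.0000; exercise value = 0.0000 ≤ continuation, so V_uu = 0.0000
Node ud (S = 113.8): continuation = 1/1.03·[0.5200·0.0000 + 0.4800·7.5350] = 3.5115; exercise value = 0.0000 ≤ continuation, so V_ud = 3.5115
Node dd (S = 89.1): continuation = 1/1.03·[0.5200·7.5350 + 0.4800·29.8100] = 17.6961; exercise value = 20.9000 > continuation, so V_dd = 20.9000 (exercise)
Node u (S = 126.5): continuation = 1/1.03·[0.5200·0.0000 + 0.4800·3.5115] = 1.6364; exercise value = 0.0000 ≤ continuation, so V_u = 1.6364
Node d (S = 99): continuation = 1/1.03·[0.5200·3.5115 + 0.4800·20.9000] = 11.5126; exercise value = 11.0000 ≤ continuation, so V_d = 11.5126
Node 0 (S = 110): continuation = 1/1.03·[0.5200·1.6364 + 0.4800·11.5126] = 6.1912; exercise value = 0.0000 ≤ continuation, so V_0 = 6.1912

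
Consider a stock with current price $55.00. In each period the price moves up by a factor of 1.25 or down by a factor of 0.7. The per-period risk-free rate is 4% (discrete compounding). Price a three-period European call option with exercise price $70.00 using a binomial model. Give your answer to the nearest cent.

Risk-neutral probability p = (1 + 0.04 − 0.7)/(1.25 − 0.7) = 0.3400/0.5500 = 0.6182
Terminal stock prices: S_uuu = 107.4, S_uud = 60.16, S_udd = 33.69, S_ddd = 18.86
Terminal payoffs (S − K): max(37.42, 0) = 37.42, max(-9.844, 0) = 0, max(-36.31, 0) = 0, max(-51.14, 0) = 0
Node uu (S = 85.94): V_uu = 1/1.04·[0.6182·37.4219 + 0.3818·0.0000] = 22.2438
Node ud (S = 48.12): V_ud = 1/1.04·[0.6182·0.0000 + 0.3818·0.0000] = 0.0000
Node dd (S = 26.95): V_dd = 1/1.04·[0.6182·0.0000 + 0.3818·0.0000] = 0.0000
Node u (S = 68.75): V_u = 1/1.04·[0.6182·22.2438 + 0.3818·0.0000] = 13.2218
Node d (S = 38.5): V_d = 1/1.04·[0.6182·0.0000 + 0.3818·0.0000] = 0.0000
Node 0 (S = 55): V_0 = 1/1.04·[0.6182·13.2218 + 0.3818·0.0000] = 7.8591

$7.86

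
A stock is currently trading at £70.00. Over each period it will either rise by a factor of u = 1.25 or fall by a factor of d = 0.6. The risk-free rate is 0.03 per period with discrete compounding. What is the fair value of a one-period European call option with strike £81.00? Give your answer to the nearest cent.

Risk-neutral probability p = (1 + 0.03 − 0.6)/(1.25 − 0.6) = 0.4300/0.6500 = 0.6615
Terminal stock prices: S_u = 87.5, S_d = 42
Terminal payoffs (S − K): max(6.5, 0) = 6.5, max(-39, 0) = 0
Node 0 (S = 70): V_0 = 1/1.03·[0.6615·6.5000 + 0.3385·0.0000] = 4.1748

£4.17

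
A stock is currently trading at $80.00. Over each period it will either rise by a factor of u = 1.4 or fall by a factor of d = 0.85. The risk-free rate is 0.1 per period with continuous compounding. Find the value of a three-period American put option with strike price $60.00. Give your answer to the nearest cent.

Risk-neutral probability p = (e^0.1 − 0.85)/(1.4 − 0.85) = 0.2552/0.5500 = 0.4639
Terminal stock prices: S_uuu = 219.5, S_uud = 133.3, S_udd = 80.92, S_ddd = 49.13
Terminal payoffs (K − S): max(-159.5, 0) = 0, max(-73.28, 0) = 0, max(-20.92, 0) = 0, max(10.87, 0) = 10.87
Node uu (S = 156.8): continuation = e^(−0.1)·[0.4639·0.0000 + 0.5361·0.0000] = 0.0000; exercise value = 0.0000 ≤ continuation, so V_uu = 0.0000
Node ud (S = 95.2): continuation = e^(−0.1)·[0.4639·0.0000 + 0.5361·0.0000] = 0.0000; exercise value = 0.0000 ≤ continuation, so V_ud = 0.0000
Node dd (S = 57.8): continuation = e^(−0.1)·[0.4639·0.0000 + 0.5361·10.8700] = 5.2724; exercise value = 2.2000 ≤ continuation, so V_dd = 5.2724
Node u (S = 112): continuation = e^(−0.1)·[0.4639·0.0000 + 0.5361·0.0000] = 0.0000; exercise value = 0.0000 ≤ continuation, so V_u = 0.0000
Node d (S = 68): continuation = e^(−0.1)·[0.4639·0.0000 + 0.5361·5.2724] = 2.5573; exercise value = 0.0000 ≤ continuation, so V_d = 2.5573
Node 0 (S = 80): continuation = e^(−0.1)·[0.4639·0.0000 + 0.5361·2.5573] = 1.2404; exercise value = 0.0000 ≤ continuation, so V_0 = 1.2404

$1.24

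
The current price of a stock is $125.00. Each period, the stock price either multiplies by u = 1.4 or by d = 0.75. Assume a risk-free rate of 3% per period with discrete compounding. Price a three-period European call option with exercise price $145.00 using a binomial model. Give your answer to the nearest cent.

$25.72

Risk-neutral probability p = (1 + 0.03 − 0.75)/(1.4 − 0.75) = 0.2800/0.6500 = 0.4308
Terminal stock prices: S_uuu = 343, S_uud = 183.7, S_udd = 98.44, S_ddd = 52.73
Terminal payoffs (S − K): max(198, 0) = 198, max(38.75, 0) = 38.75, max(-46.56, 0) = 0, max(-92.27, 0) = 0
Node uu (S = 245): V_uu = 1/1.03·[0.4308·198.0000 + 0.5692·38.7500] = 104.2233
Node ud (S = 131.2): V_ud = 1/1.03·[0.4308·38.7500 + 0.5692·0.0000] = 16.2061
Node dd (S = 70.31): V_dd = 1/1.03·[0.4308·0.0000 + 0.5692·0.0000] = 0.0000
Node u (S = 175): V_u = 1/1.03·[0.4308·104.2233 + 0.5692·16.2061] = 52.5449
Node d (S = 93.75): V_d = 1/1.03·[0.4308·16.2061 + 0.5692·0.0000] = 6.7778
Node 0 (S = 125): V_0 = 1/1.03·[0.4308·52.5449 + 0.5692·6.7778] = 25.7212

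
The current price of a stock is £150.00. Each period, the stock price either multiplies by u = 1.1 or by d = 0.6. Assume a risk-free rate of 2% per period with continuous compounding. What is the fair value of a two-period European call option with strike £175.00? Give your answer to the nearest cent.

Risk-neutral probability p = (e^0.02 − 0.6)/(1.1 − 0.6) = 0.4202/0.5000 = 0.8404
Terminal stock prices: S_uu = 181.5, S_ud = 99, S_dd = 54
Terminal payoffs (S − K): max(6.5, 0) = 6.5, max(-76, 0) = 0, max(-121, 0) = 0
Node u (S = 165): V_u = e^(−0.02)·[0.8404·6.5000 + 0.1596·0.0000] = 5.3545
Node d (S = 90): V_d = e^(−0.02)·[0.8404·0.0000 + 0.1596·0.0000] = 0.0000
Node 0 (S = 150): V_0 = e^(−0.02)·[0.8404·5.3545 + 0.1596·0.0000] = 4.4108

£4.41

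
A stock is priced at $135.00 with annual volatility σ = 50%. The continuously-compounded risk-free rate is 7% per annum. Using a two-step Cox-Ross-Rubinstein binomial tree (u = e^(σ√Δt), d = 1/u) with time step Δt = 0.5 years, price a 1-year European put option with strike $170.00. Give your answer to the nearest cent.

$44.15

CRR parameters: u = e^(σ√Δt) = e^(0.5·√0.5) = 1.4241, d = 1/u = 0.7022
Per-period rate: rΔt = 0.07·0.5 = 0.035, so R = e^0.035 = 1.0356
Risk-neutral probability p = (e^0.035 − 0.7022)/(1.4241 − 0.7022) = 0.3334/0.7219 = 0.4619
Terminal stock prices: S_uu = 273.8, S_ud = 135, S_dd = 66.56
Terminal payoffs (K − S): max(-103.8, 0) = 0, max(35, 0) = 35, max(103.4, 0) = 103.4
Node u (S = 192.3): V_u = e^(−0.035)·[0.4619·0.0000 + 0.5381·35.0000] = 18.1871
Node d (S = 94.8): V_d = e^(−0.035)·[0.4619·35.0000 + 0.5381·103.4357] = 69.3575
Node 0 (S = 135): V_0 = e^(−0.035)·[0.4619·18.1871 + 0.5381·69.3575] = 44.1512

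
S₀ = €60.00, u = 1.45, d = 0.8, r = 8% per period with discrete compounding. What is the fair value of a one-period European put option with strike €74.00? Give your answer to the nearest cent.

€13.70

Risk-neutral probability p = (1 + 0.08 − 0.8)/(1.45 − 0.8) = 0.2800/0.6500 = 0.4308
Terminal stock prices: S_u = 87, S_d = 48
Terminal payoffs (K − S): max(-13, 0) = 0, max(26, 0) = 26
Node 0 (S = 60): V_0 = 1/1.08·[0.4308·0.0000 + 0.5692·26.0000] = 13.7037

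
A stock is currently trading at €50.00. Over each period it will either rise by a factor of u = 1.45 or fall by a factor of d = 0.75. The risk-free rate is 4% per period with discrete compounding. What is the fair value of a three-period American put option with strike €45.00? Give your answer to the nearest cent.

€6.42

Risk-neutral probability p = (1 + 0.04 − 0.75)/(1.45 − 0.75) = 0.2900/0.7000 = 0.4143
Terminal stock prices: S_uuu = 152.4, S_uud = 78.84, S_udd = 40.78, S_ddd = 21.09
Terminal payoffs (K − S): max(-107.4, 0) = 0, max(-33.84, 0) = 0, max(4.219, 0) = 4.219, max(23.91, 0) = 23.91
Node uu (S = 105.1): continuation = 1/1.04·[0.4143·0.0000 + 0.5857·0.0000] = 0.0000; exercise value = 0.0000 ≤ continuation, so V_uu = 0.0000
Node ud (S = 54.38): continuation = 1/1.04·[0.4143·0.0000 + 0.5857·4.2188] = 2.3759; exercise value = 0.0000 ≤ continuation, so V_ud = 2.3759
Node dd (S = 28.12): continuation = 1/1.04·[0.4143·4.2188 + 0.5857·23.9062] = 15.1442; exercise value = 16.8750 > continuation, so V_dd = 16.8750 (exercise)
Node u (S = 72.5): continuation = 1/1.04·[0.4143·0.0000 + 0.5857·2.3759] = 1.3381; exercise value = 0.0000 ≤ continuation, so V_u = 1.3381
Node d (S = 37.5): continuation = 1/1.04·[0.4143·2.3759 + 0.5857·16.8750] = 10.4502; exercise value = 7.5000 ≤ continuation, so V_d = 10.4502
Node 0 (S = 50): continuation = 1/1.04·[0.4143·1.3381 + 0.5857·10.4502] = 6.4185; exercise value = 0.0000 ≤ continuation, so V_0 = 6.4185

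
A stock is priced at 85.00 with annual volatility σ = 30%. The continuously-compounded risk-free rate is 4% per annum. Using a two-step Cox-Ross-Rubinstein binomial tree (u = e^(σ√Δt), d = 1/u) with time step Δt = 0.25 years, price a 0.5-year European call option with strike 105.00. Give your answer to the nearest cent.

2.35

CRR parameters: u = e^(σ√Δt) = e^(0.3·√0.25) = 1.1618, d = 1/u = 0.8607
Per-period rate: rΔt = 0.04·0.25 = 0.01, so R = e^0.01 = 1.0101
Risk-neutral probability p = (e^0.01 − 0.8607)/(1.1618 − 0.8607) = 0.1493/0.3011 = 0.4959
Terminal stock prices: S_uu = 114.7, S_ud = 85, S_dd = 62.97
Terminal payoffs (S − K): max(9.738, 0) = 9.738, max(-20, 0) = 0, max(-42.03, 0) = 0
Node u (S = 98.76): V_u = e^(−0.01)·[0.4959·9.7380 + 0.5041·0.0000] = 4.7815
Node d (S = 73.16): V_d = e^(−0.01)·[0.4959·0.0000 + 0.5041·0.0000] = 0.0000
Node 0 (S = 85): V_0 = e^(−0.01)·[0.4959·4.7815 + 0.5041·0.0000] = 2.3477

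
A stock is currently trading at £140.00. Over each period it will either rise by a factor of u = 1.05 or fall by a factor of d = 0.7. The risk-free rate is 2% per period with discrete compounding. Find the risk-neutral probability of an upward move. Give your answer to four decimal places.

p = 0.9143

Risk-neutral probability p = (1 + 0.02 − 0.7)/(1.05 − 0.7) = 0.3200/0.3500 = 0.9143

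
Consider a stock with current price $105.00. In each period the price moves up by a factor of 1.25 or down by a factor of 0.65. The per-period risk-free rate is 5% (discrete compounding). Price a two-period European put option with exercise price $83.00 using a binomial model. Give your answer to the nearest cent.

Risk-neutral probability p = (1 + 0.05 − 0.65)/(1.25 − 0.65) = 0.4000/0.6000 = 0.6667
Terminal stock prices: S_uu = 164.1, S_ud = 85.31, S_dd = 44.36
Terminal payoffs (K − S): max(-81.06, 0) = 0, max(-2.312, 0) = 0, max(38.64, 0) = 38.64
Node u (S = 131.2): V_u = 1/1.05·[0.6667·0.0000 + 0.3333·0.0000] = 0.0000
Node d (S = 68.25): V_d = 1/1.05·[0.6667·0.0000 + 0.3333·38.6375] = 12.2659
Node 0 (S = 105): V_0 = 1/1.05·[0.6667·0.0000 + 0.3333·12.2659] = 3.8939

$3.89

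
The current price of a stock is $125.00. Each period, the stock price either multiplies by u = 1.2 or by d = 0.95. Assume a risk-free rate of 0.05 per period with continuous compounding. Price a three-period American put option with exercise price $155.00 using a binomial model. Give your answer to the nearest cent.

$30.00

Risk-neutral probability p = (e^0.05 − 0.95)/(1.2 − 0.95) = 0.1013/0.2500 = 0.4051
Terminal stock prices: S_uuu = 216, S_uud = 171, S_udd = 135.4, S_ddd = 107.2
Terminal payoffs (K − S): max(-61, 0) = 0, max(-16, 0) = 0, max(19.62, 0) = 19.62, max(47.83, 0) = 47.83
Node uu (S = 180): continuation = e^(−0.05)·[0.4051·0.0000 + 0.5949·0.0000] = 0.0000; exercise value = 0.0000 ≤ continuation, so V_uu = 0.0000
Node ud (S = 142.5): continuation = e^(−0.05)·[0.4051·0.0000 + 0.5949·19.6250] = 11.1058; exercise value = 12.5000 > continuation, so V_ud = 12.5000 (exercise)
Node dd (S = 112.8): continuation = e^(−0.05)·[0.4051·19.6250 + 0.5949·47.8281] = 34.6281; exercise value = 42.1875 > continuation, so V_dd = 42.1875 (exercise)
Node u (S = 150): continuation = e^(−0.05)·[0.4051·0.0000 + 0.5949·12.5000] = 7.0738; exercise value = 5.0000 ≤ continuation, so V_u = 7.0738
Node d (S = 118.8): continuation = e^(−0.05)·[0.4051·12.5000 + 0.5949·42.1875] = 28.6906; exercise value = 36.2500 > continuation, so V_d = 36.2500 (exercise)
Node 0 (S = 125): continuation = e^(−0.05)·[0.4051·7.0738 + 0.5949·36.2500] = 23.2396; exercise value = 30.0000 > continuation, so V_0 = 30.0000 (exercise)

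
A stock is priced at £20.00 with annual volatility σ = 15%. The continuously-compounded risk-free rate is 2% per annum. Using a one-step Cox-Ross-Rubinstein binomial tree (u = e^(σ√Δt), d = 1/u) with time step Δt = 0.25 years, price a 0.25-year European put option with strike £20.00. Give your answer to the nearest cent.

CRR parameters: u = e^(σ√Δt) = e^(0.15·√0.25) = 1.0779, d = 1/u = 0.9277
Per-period rate: rΔt = 0.02·0.25 = 0.005, so R = e^0.005 = 1.0050
Risk-neutral probability p = (e^0.005 − 0.9277)/(1.0779 − 0.9277) = 0.0773/0.1501 = 0.5146
Terminal stock prices: S_u = 21.56, S_d = 18.55
Terminal payoffs (K − S): max(-1.558, 0) = 0, max(1.445, 0) = 1.445
Node 0 (S = 20): V_0 = e^(−0.005)·[0.5146·0.0000 + 0.4854·1.4451] = 0.6979

£0.70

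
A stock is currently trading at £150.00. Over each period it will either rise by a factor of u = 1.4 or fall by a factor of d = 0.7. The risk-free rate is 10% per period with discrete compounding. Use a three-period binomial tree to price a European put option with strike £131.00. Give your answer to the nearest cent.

£11.35

Risk-neutral probability p = (1 + 0.1 − 0.7)/(1.4 − 0.7) = 0.4000/0.7000 = 0.5714
Terminal stock prices: S_uuu = 411.6, S_uud = 205.8, S_udd = 102.9, S_ddd = 51.45
Terminal payoffs (K − S): max(-280.6, 0) = 0, max(-74.8, 0) = 0, max(28.1, 0) = 28.1, max(79.55, 0) = 79.55
Node uu (S = 294): V_uu = 1/1.1·[0.5714·0.0000 + 0.4286·0.0000] = 0.0000
Node ud (S = 147): V_ud = 1/1.1·[0.5714·0.0000 + 0.4286·28.1000] = 10.9481
Node dd (S = 73.5): V_dd = 1/1.1·[0.5714·28.1000 + 0.4286·79.5500] = 45.5909
Node u (S = 210): V_u = 1/1.1·[0.5714·0.0000 + 0.4286·10.9481] = 4.2655
Node d (S = 105): V_d = 1/1.1·[0.5714·10.9481 + 0.4286·45.5909] = 23.4500
Node 0 (S = 150): V_0 = 1/1.1·[0.5714·4.2655 + 0.4286·23.4500] = 11.3522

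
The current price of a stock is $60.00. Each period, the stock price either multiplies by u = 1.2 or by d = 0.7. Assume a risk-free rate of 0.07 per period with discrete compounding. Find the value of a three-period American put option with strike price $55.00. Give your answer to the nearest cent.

Risk-neutral probability p = (1 + 0.07 − 0.7)/(1.2 − 0.7) = 0.3700/0.5000 = 0.7400
Terminal stock prices: S_uuu = 103.7, S_uud = 60.48, S_udd = 35.28, S_ddd = 20.58
Terminal payoffs (K − S): max(-48.68, 0) = 0, max(-5.48, 0) = 0, max(19.72, 0) = 19.72, max(34.42, 0) = 34.42
Node uu (S = 86.4): continuation = 1/1.07·[0.7400·0.0000 + 0.2600·0.0000] = 0.0000; exercise value = 0.0000 ≤ continuation, so V_uu = 0.0000
Node ud (S = 50.4): continuation = 1/1.07·[0.7400·0.0000 + 0.2600·19.7200] = 4.7918; exercise value = 4.6000 ≤ continuation, so V_ud = 4.7918
Node dd (S = 29.4): continuation = 1/1.07·[0.7400·19.7200 + 0.2600·34.4200] = 22.0019; exercise value = 25.6000 > continuation, so V_dd = 25.6000 (exercise)
Node u (S = 72): continuation = 1/1.07·[0.7400·0.0000 + 0.2600·4.7918] = 1.1644; exercise value = 0.0000 ≤ continuation, so V_u = 1.1644
Node d (S = 42): continuation = 1/1.07·[0.7400·4.7918 + 0.2600·25.6000] = 9.5345; exercise value = 13.0000 > continuation, so V_d = 13.0000 (exercise)
Node 0 (S = 60): continuation = 1/1.07·[0.7400·1.1644 + 0.2600·13.0000] = 3.9641; exercise value = 0.0000 ≤ continuation, so V_0 = 3.9641

$3.96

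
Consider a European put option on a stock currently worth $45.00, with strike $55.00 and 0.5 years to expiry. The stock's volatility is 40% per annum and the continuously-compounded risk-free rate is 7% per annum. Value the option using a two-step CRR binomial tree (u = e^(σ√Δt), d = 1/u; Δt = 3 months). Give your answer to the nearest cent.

$10.97

CRR parameters: u = e^(σ√Δt) = e^(0.4·√0.25) = 1.2214, d = 1/u = 0.8187
Per-period rate: rΔt = 0.07·0.25 = 0.0175, so R = e^0.0175 = 1.0177
Risk-neutral probability p = (e^0.0175 − 0.8187)/(1.2214 − 0.8187) = 0.1989/0.4027 = 0.4940
Terminal stock prices: S_uu = 67.13, S_ud = 45, S_dd = 30.16
Terminal payoffs (K − S): max(-12.13, 0) = 0, max(10, 0) = 10, max(24.84, 0) = 24.84
Node u (S = 54.96): V_u = e^(−0.0175)·[0.4940·0.0000 + 0.5060·10.0000] = 4.9721
Node d (S = 36.84): V_d = e^(−0.0175)·[0.4940·10.0000 + 0.5060·24.8356] = 17.2030
Node 0 (S = 45): V_0 = e^(−0.0175)·[0.4940·4.9721 + 0.5060·17.2030] = 10.9672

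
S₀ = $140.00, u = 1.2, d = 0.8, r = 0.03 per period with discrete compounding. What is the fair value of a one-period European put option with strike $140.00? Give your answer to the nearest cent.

$11.55

Risk-neutral probability p = (1 + 0.03 − 0.8)/(1.2 − 0.8) = 0.2300/0.4000 = 0.5750
Terminal stock prices: S_u = 168, S_d = 112
Terminal payoffs (K − S): max(-28, 0) = 0, max(28, 0) = 28
Node 0 (S = 140): V_0 = 1/1.03·[0.5750·0.0000 + 0.4250·28.0000] = 11.5534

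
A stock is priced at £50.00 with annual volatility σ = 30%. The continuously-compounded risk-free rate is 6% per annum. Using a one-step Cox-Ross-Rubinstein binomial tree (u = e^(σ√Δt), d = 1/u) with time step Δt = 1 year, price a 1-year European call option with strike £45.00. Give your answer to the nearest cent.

£11.17

CRR parameters: u = e^(σ√Δt) = e^(0.3·√1) = 1.3499, d = 1/u = 0.7408
Per-period rate: rΔt = 0.06·1 = 0.06, so R = e^0.06 = 1.0618
Risk-neutral probability p = (e^0.06 − 0.7408)/(1.3499 − 0.7408) = 0.3210/0.6090 = 0.5271
Terminal stock prices: S_u = 67.49, S_d = 37.04
Terminal payoffs (S − K): max(22.49, 0) = 22.49, max(-7.959, 0) = 0
Node 0 (S = 50): V_0 = e^(−0.06)·[0.5271·22.4929 + 0.4729·0.0000] = 11.1653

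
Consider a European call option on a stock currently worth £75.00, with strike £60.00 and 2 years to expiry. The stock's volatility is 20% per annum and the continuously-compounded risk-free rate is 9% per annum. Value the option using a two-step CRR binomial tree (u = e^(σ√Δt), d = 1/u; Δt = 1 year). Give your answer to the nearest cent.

CRR parameters: u = e^(σ√Δt) = e^(0.2·√1) = 1.2214, d = 1/u = 0.8187
Per-period rate: rΔt = 0.09·1 = 0.09, so R = e^0.09 = 1.0942
Risk-neutral probability p = (e^0.09 − 0.8187)/(1.2214 − 0.8187) = 0.2754/0.4027 = 0.6840
Terminal stock prices: S_uu = 111.9, S_ud = 75, S_dd = 50.27
Terminal payoffs (S − K): max(51.89, 0) = 51.89, max(15, 0) = 15, max(-9.726, 0) = 0
Node u (S = 91.61): V_u = e^(−0.09)·[0.6840·51.8869 + 0.3160·15.0000] = 36.7693
Node d (S = 61.4): V_d = e^(−0.09)·[0.6840·15.0000 + 0.3160·0.0000] = 9.3775
Node 0 (S = 75): V_0 = e^(−0.09)·[0.6840·36.7693 + 0.3160·9.3775] = 25.6948

£25.69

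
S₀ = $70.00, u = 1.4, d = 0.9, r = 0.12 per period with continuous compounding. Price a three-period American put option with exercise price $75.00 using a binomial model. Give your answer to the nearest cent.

$5.80

Risk-neutral probability p = (e^0.12 − 0.9)/(1.4 − 0.9) = 0.2275/0.5000 = 0.4550
Terminal stock prices: S_uuu = 192.1, S_uud = 123.5, S_udd = 79.38, S_ddd = 51.03
Terminal payoffs (K − S): max(-117.1, 0) = 0, max(-48.48, 0) = 0, max(-4.38, 0) = 0, max(23.97, 0) = 23.97
Node uu (S = 137.2): continuation = e^(−0.12)·[0.4550·0.0000 + 0.5450·0.0000] = 0.0000; exercise value = 0.0000 ≤ continuation, so V_uu = 0.0000
Node ud (S = 88.2): continuation = e^(−0.12)·[0.4550·0.0000 + 0.5450·0.0000] = 0.0000; exercise value = 0.0000 ≤ continuation, so V_ud = 0.0000
Node dd (S = 56.7): continuation = e^(−0.12)·[0.4550·0.0000 + 0.5450·23.9700] = 11.5866; exercise value = 18.3000 > continuation, so V_dd = 18.3000 (exercise)
Node u (S = 98): continuation = e^(−0.12)·[0.4550·0.0000 + 0.5450·0.0000] = 0.0000; exercise value = 0.0000 ≤ continuation, so V_u = 0.0000
Node d (S = 63): continuation = e^(−0.12)·[0.4550·0.0000 + 0.5450·18.3000] = 8.8458; exercise value = 12.0000 > continuation, so V_d = 12.0000 (exercise)
Node 0 (S = 70): continuation = e^(−0.12)·[0.4550·0.0000 + 0.5450·12.0000] = 5.8005; exercise value = 5.0000 ≤ continuation, so V_0 = 5.8005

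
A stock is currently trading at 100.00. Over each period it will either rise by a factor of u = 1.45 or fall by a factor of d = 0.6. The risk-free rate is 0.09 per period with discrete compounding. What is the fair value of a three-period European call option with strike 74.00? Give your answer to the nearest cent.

51.15

Risk-neutral probability p = (1 + 0.09 − 0.6)/(1.45 − 0.6) = 0.4900/0.8500 = 0.5765
Terminal stock prices: S_uuu = 304.9, S_uud = 126.1, S_udd = 52.2, S_ddd = 21.6
Terminal payoffs (S − K): max(230.9, 0) = 230.9, max(52.15, 0) = 52.15, max(-21.8, 0) = 0, max(-52.4, 0) = 0
Node uu (S = 210.2): V_uu = 1/1.09·[0.5765·230.8625 + 0.4235·52.1500] = 142.3601
Node ud (S = 87): V_ud = 1/1.09·[0.5765·52.1500 + 0.4235·0.0000] = 27.5807
Node dd (S = 36): V_dd = 1/1.09·[0.5765·0.0000 + 0.4235·0.0000] = 0.0000
Node u (S = 145): V_u = 1/1.09·[0.5765·142.3601 + 0.4235·27.5807] = 86.0070
Node d (S = 60): V_d = 1/1.09·[0.5765·27.5807 + 0.4235·0.0000] = 14.5867
Node 0 (S = 100): V_0 = 1/1.09·[0.5765·86.0070 + 0.4235·14.5867] = 51.1545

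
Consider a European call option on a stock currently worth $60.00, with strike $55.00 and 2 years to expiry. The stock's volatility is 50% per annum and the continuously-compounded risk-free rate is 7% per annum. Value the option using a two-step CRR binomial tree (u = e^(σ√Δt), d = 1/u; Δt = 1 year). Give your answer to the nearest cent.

CRR parameters: u = e^(σ√Δt) = e^(0.5·√1) = 1.6487, d = 1/u = 0.6065
Per-period rate: rΔt = 0.07·1 = 0.07, so R = e^0.07 = 1.0725
Risk-neutral probability p = (e^0.07 − 0.6065)/(1.6487 − 0.6065) = 0.4660/1.0422 = 0.4471
Terminal stock prices: S_uu = 163.1, S_ud = 60, S_dd = 22.07
Terminal payoffs (S − K): max(108.1, 0) = 108.1, max(5, 0) = 5, max(-32.93, 0) = 0
Node u (S = 98.92): V_u = e^(−0.07)·[0.4471·108.0969 + 0.5529·5.0000] = 47.6416
Node d (S = 36.39): V_d = e^(−0.07)·[0.4471·5.0000 + 0.5529·0.0000] = 2.0844
Node 0 (S = 60): V_0 = e^(−0.07)·[0.4471·47.6416 + 0.5529·2.0844] = 20.9357

$20.94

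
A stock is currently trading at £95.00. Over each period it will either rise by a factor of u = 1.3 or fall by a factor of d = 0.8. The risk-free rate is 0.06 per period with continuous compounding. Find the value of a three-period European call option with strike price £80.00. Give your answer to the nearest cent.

Risk-neutral probability p = (e^0.06 − 0.8)/(1.3 − 0.8) = 0.2618/0.5000 = 0.5237
Terminal stock prices: S_uuu = 208.7, S_uud = 128.4, S_udd = 79.04, S_ddd = 48.64
Terminal payoffs (S − K): max(128.7, 0) = 128.7, max(48.44, 0) = 48.44, max(-0.96, 0) = 0, max(-31.36, 0) = 0
Node uu (S = 160.6): V_uu = e^(−0.06)·[0.5237·128.7150 + 0.4763·48.4400] = 85.2088
Node ud (S = 98.8): V_ud = e^(−0.06)·[0.5237·48.4400 + 0.4763·0.0000] = 23.8895
Node dd (S = 60.8): V_dd = e^(−0.06)·[0.5237·0.0000 + 0.4763·0.0000] = 0.0000
Node u (S = 123.5): V_u = e^(−0.06)·[0.5237·85.2088 + 0.4763·23.8895] = 52.7395
Node d (S = 76): V_d = e^(−0.06)·[0.5237·23.8895 + 0.4763·0.0000] = 11.7817
Node 0 (S = 95): V_0 = e^(−0.06)·[0.5237·52.7395 + 0.4763·11.7817] = 31.2951

£31.30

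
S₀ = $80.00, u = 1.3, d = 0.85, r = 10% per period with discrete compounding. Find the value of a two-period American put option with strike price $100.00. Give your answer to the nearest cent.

$20.00

Risk-neutral probability p = (1 + 0.1 − 0.85)/(1.3 − 0.85) = 0.2500/0.4500 = 0.5556
Terminal stock prices: S_uu = 135.2, S_ud = 88.4, S_dd = 57.8
Terminal payoffs (K − S): max(-35.2, 0) = 0, max(11.6, 0) = 11.6, max(42.2, 0) = 42.2
Node u (S = 104): continuation = 1/1.1·[0.5556·0.0000 + 0.4444·11.6000] = 4.6869; exercise value = 0.0000 ≤ continuation, so V_u = 4.6869
Node d (S = 68): continuation = 1/1.1·[0.5556·11.6000 + 0.4444·42.2000] = 22.9091; exercise value = 32.0000 > continuation, so V_d = 32.0000 (exercise)
Node 0 (S = 80): continuation = 1/1.1·[0.5556·4.6869 + 0.4444·32.0000] = 15.2964; exercise value = 20.0000 > continuation, so V_0 = 20.0000 (exercise)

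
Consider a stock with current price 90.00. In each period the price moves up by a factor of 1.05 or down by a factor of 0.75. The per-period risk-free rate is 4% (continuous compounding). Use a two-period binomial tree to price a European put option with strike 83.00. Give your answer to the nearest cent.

0.69

Risk-neutral probability p = (e^0.04 − 0.75)/(1.05 − 0.75) = 0.2908/0.3000 = 0.9694
Terminal stock prices: S_uu = 99.23, S_ud = 70.88, S_dd = 50.62
Terminal payoffs (K − S): max(-16.23, 0) = 0, max(12.12, 0) = 12.12, max(32.38, 0) = 32.38
Node u (S = 94.5): V_u = e^(−0.04)·[0.9694·0.0000 + 0.0306·12.1250] = 0.3568
Node d (S = 67.5): V_d = e^(−0.04)·[0.9694·12.1250 + 0.0306·32.3750] = 12.2455
Node 0 (S = 90): V_0 = e^(−0.04)·[0.9694·0.3568 + 0.0306·12.2455] = 0.6927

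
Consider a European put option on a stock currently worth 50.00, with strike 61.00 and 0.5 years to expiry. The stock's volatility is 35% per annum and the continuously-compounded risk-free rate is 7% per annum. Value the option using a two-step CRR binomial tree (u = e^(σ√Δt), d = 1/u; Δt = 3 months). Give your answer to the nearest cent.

CRR parameters: u = e^(σ√Δt) = e^(0.35·√0.25) = 1.1912, d = 1/u = 0.8395
Per-period rate: rΔt = 0.07·0.25 = 0.0175, so R = e^0.0175 = 1.0177
Risk-neutral probability p = (e^0.0175 − 0.8395)/(1.1912 − 0.8395) = 0.1782/0.3518 = 0.5065
Terminal stock prices: S_uu = 70.95, S_ud = 50, S_dd = 35.23
Terminal payoffs (K − S): max(-9.953, 0) = 0, max(11, 0) = 11, max(25.77, 0) = 25.77
Node u (S = 59.56): V_u = e^(−0.0175)·[0.5065·0.0000 + 0.4935·11.0000] = 5.3338
Node d (S = 41.97): V_d = e^(−0.0175)·[0.5065·11.0000 + 0.4935·25.7656] = 17.9689
Node 0 (S = 50): V_0 = e^(−0.0175)·[0.5065·5.3338 + 0.4935·17.9689] = 11.3680

11.37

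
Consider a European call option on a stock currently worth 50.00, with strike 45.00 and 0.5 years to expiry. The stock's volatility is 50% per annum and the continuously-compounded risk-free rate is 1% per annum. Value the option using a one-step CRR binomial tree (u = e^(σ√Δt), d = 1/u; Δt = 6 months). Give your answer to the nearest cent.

CRR parameters: u = e^(σ√Δt) = e^(0.5·√0.5) = 1.4241, d = 1/u = 0.7022
Per-period rate: rΔt = 0.01·0.5 = 0.005, so R = e^0.005 = 1.0050
Risk-neutral probability p = (e^0.005 − 0.7022)/(1.4241 − 0.7022) = 0.3028/0.7219 = 0.4195
Terminal stock prices: S_u = 71.21, S_d = 35.11
Terminal payoffs (S − K): max(26.21, 0) = 26.21, max(-9.891, 0) = 0
Node 0 (S = 50): V_0 = e^(−0.005)·[0.4195·26.2060 + 0.5805·0.0000] = 10.9376

10.94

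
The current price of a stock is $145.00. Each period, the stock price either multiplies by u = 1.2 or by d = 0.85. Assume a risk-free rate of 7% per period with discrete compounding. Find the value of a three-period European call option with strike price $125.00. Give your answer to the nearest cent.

Risk-neutral probability p = (1 + 0.07 − 0.85)/(1.2 − 0.85) = 0.2200/0.3500 = 0.6286
Terminal stock prices: S_uuu = 250.6, S_uud = 177.5, S_udd = 125.7, S_ddd = 89.05
Terminal payoffs (S − K): max(125.6, 0) = 125.6, max(52.48, 0) = 52.48, max(0.715, 0) = 0.715, max(-35.95, 0) = 0
Node uu (S = 208.8): V_uu = 1/1.07·[0.6286·125.5600 + 0.3714·52.4800] = 91.9776
Node ud (S = 147.9): V_ud = 1/1.07·[0.6286·52.4800 + 0.3714·0.7150] = 31.0776
Node dd (S = 104.8): V_dd = 1/1.07·[0.6286·0.7150 + 0.3714·0.0000] = 0.4200
Node u (S = 174): V_u = 1/1.07·[0.6286·91.9776 + 0.3714·31.0776] = 64.8202
Node d (S = 123.2): V_d = 1/1.07·[0.6286·31.0776 + 0.3714·0.4200] = 18.4023
Node 0 (S = 145): V_0 = 1/1.07·[0.6286·64.8202 + 0.3714·18.4023] = 44.4666

$44.47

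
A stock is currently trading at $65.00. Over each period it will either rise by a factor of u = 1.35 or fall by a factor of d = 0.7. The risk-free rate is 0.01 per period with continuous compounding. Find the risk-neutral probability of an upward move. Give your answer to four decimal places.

p = 0.4770

Risk-neutral probability p = (e^0.01 − 0.7)/(1.35 − 0.7) = 0.3101/0.6500 = 0.4770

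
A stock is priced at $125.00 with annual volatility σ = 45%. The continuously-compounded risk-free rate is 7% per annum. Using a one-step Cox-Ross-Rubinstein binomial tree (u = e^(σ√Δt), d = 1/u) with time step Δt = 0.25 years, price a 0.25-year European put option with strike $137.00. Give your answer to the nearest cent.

CRR parameters: u = e^(σ√Δt) = e^(0.45·√0.25) = 1.2523, d = 1/u = 0.7985
Per-period rate: rΔt = 0.07·0.25 = 0.0175, so R = e^0.0175 = 1.0177
Risk-neutral probability p = (e^0.0175 − 0.7985)/(1.2523 − 0.7985) = 0.2191/0.4538 = 0.4829
Terminal stock prices: S_u = 156.5, S_d = 99.81
Terminal payoffs (K − S): max(-19.54, 0) = 0, max(37.19, 0) = 37.19
Node 0 (S = 125): V_0 = e^(−0.0175)·[0.4829·0.0000 + 0.5171·37.1855] = 18.8955

$18.90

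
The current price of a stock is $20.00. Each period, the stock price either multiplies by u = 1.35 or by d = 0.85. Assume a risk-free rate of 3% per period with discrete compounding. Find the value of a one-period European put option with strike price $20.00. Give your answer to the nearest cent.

Risk-neutral probability p = (1 + 0.03 − 0.85)/(1.35 − 0.85) = 0.1800/0.5000 = 0.3600
Terminal stock prices: S_u = 27, S_d = 17
Terminal payoffs (K − S): max(-7, 0) = 0, max(3, 0) = 3
Node 0 (S = 20): V_0 = 1/1.03·[0.3600·0.0000 + 0.6400·3.0000] = 1.8641

$1.86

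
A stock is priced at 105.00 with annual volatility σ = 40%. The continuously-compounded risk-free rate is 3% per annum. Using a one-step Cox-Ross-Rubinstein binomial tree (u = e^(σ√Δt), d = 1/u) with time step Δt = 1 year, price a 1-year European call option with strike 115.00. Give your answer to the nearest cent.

CRR parameters: u = e^(σ√Δt) = e^(0.4·√1) = 1.4918, d = 1/u = 0.6703
Per-period rate: rΔt = 0.03·1 = 0.03, so R = e^0.03 = 1.0305
Risk-neutral probability p = (e^0.03 − 0.6703)/(1.4918 − 0.6703) = 0.3601/0.8215 = 0.4384
Terminal stock prices: S_u = 156.6, S_d = 70.38
Terminal payoffs (S − K): max(41.64, 0) = 41.64, max(-44.62, 0) = 0
Node 0 (S = 105): V_0 = e^(−0.03)·[0.4384·41.6416 + 0.5616·0.0000] = 17.7155

17.72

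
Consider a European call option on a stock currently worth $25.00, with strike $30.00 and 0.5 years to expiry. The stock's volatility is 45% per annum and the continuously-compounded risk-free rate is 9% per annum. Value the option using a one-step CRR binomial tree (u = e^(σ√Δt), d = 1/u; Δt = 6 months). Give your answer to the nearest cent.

CRR parameters: u = e^(σ√Δt) = e^(0.45·√0.5) = 1.3746, d = 1/u = 0.7275
Per-period rate: rΔt = 0.09·0.5 = 0.045, so R = e^0.045 = 1.0460
Risk-neutral probability p = (e^0.045 − 0.7275)/(1.3746 − 0.7275) = 0.3186/0.6472 = 0.4922
Terminal stock prices: S_u = 34.37, S_d = 18.19
Terminal payoffs (S − K): max(4.366, 0) = 4.366, max(-11.81, 0) = 0
Node 0 (S = 25): V_0 = e^(−0.045)·[0.4922·4.3662 + 0.5078·0.0000] = 2.0546

$2.05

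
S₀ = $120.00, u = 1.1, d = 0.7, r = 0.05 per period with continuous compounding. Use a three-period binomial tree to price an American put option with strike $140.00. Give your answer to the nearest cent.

$20.00

Risk-neutral probability p = (e^0.05 − 0.7)/(1.1 − 0.7) = 0.3513/0.4000 = 0.8782
Terminal stock prices: S_uuu = 159.7, S_uud = 101.6, S_udd = 64.68, S_ddd = 41.16
Terminal payoffs (K − S): max(-19.72, 0) = 0, max(38.36, 0) = 38.36, max(75.32, 0) = 75.32, max(98.84, 0) = 98.84
Node uu (S = 145.2): continuation = e^(−0.05)·[0.8782·0.0000 + 0.1218·38.3600] = 4.4452; exercise value = 0.0000 ≤ continuation, so V_uu = 4.4452
Node ud (S = 92.4): continuation = e^(−0.05)·[0.8782·38.3600 + 0.1218·75.3200] = 40.7721; exercise value = 47.6000 > continuation, so V_ud = 47.6000 (exercise)
Node dd (S = 58.8): continuation = e^(−0.05)·[0.8782·75.3200 + 0.1218·98.8400] = 74.3721; exercise value = 81.2000 > continuation, so V_dd = 81.2000 (exercise)
Node u (S = 132): continuation = e^(−0.05)·[0.8782·4.4452 + 0.1218·47.6000] = 9.2292; exercise value = 8.0000 ≤ continuation, so V_u = 9.2292
Node d (S = 84): continuation = e^(−0.05)·[0.8782·47.6000 + 0.1218·81.2000] = 49.1721; exercise value = 56.0000 > continuation, so V_d = 56.0000 (exercise)
Node 0 (S = 120): continuation = e^(−0.05)·[0.8782·9.2292 + 0.1218·56.0000] = 14.1989; exercise value = 20.0000 > continuation, so V_0 = 20.0000 (exercise)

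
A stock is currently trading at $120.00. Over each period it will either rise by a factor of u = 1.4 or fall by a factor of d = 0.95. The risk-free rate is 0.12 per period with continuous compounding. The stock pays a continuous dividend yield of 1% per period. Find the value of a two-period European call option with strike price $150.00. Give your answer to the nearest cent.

Per-period risk-free factor R = e^0.12 = 1.1275; dividend-adjusted growth = e^(0.12−0.01) = 1.1163.
Risk-neutral probability p = (1.1163 − 0.95)/(1.4 − 0.95) = 0.1663/0.4500 = 0.3695
Terminal stock prices: S_uu = 235.2, S_ud = 159.6, S_dd = 108.3
Terminal payoffs (S − K): max(85.2, 0) = 85.2, max(9.6, 0) = 9.6, max(-41.7, 0) = 0
Node u (S = 168): V_u = e^(−0.12)·[0.3695·85.2000 + 0.6305·9.6000] = 33.2903
Node d (S = 114): V_d = e^(−0.12)·[0.3695·9.6000 + 0.6305·0.0000] = 3.1461
Node 0 (S = 120): V_0 = e^(−0.12)·[0.3695·33.2903 + 0.6305·3.1461] = 12.6693

$12.67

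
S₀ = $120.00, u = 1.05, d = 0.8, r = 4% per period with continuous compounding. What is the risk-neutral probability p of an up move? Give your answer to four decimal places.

p = 0.9632

Risk-neutral probability p = (e^0.04 − 0.8)/(1.05 − 0.8) = 0.2408/0.2500 = 0.9632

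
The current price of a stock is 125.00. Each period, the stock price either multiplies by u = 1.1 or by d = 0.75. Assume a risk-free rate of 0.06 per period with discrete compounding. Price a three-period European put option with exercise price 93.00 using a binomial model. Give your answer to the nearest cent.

0.51

Risk-neutral probability p = (1 + 0.06 − 0.75)/(1.1 − 0.75) = 0.3100/0.3500 = 0.8857
Terminal stock prices: S_uuu = 166.4, S_uud = 113.4, S_udd = 77.34, S_ddd = 52.73
Terminal payoffs (K − S): max(-73.38, 0) = 0, max(-20.44, 0) = 0, max(15.66, 0) = 15.66, max(40.27, 0) = 40.27
Node uu (S = 151.3): V_uu = 1/1.06·[0.8857·0.0000 + 0.1143·0.0000] = 0.0000
Node ud (S = 103.1): V_ud = 1/1.06·[0.8857·0.0000 + 0.1143·15.6562] = 1.6880
Node dd (S = 70.31): V_dd = 1/1.06·[0.8857·15.6562 + 0.1143·40.2656] = 17.4233
Node u (S = 137.5): V_u = 1/1.06·[0.8857·0.0000 + 0.1143·1.6880] = 0.1820
Node d (S = 93.75): V_d = 1/1.06·[0.8857·1.6880 + 0.1143·17.4233] = 3.2890
Node 0 (S = 125): V_0 = 1/1.06·[0.8857·0.1820 + 0.1143·3.2890] = 0.5067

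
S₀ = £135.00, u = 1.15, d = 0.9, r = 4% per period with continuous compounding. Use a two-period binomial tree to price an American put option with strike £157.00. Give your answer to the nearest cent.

Risk-neutral probability p = (e^0.04 − 0.9)/(1.15 − 0.9) = 0.1408/0.2500 = 0.5632
Terminal stock prices: S_uu = 178.5, S_ud = 139.7, S_dd = 109.4
Terminal payoffs (K − S): max(-21.54, 0) = 0, max(17.28, 0) = 17.28, max(47.65, 0) = 47.65
Node u (S = 155.2): continuation = e^(−0.04)·[0.5632·0.0000 + 0.4368·17.2750] = 7.2491; exercise value = 1.7500 ≤ continuation, so V_u = 7.2491
Node d (S = 121.5): continuation = e^(−0.04)·[0.5632·17.2750 + 0.4368·47.6500] = 29.3439; exercise value = 35.5000 > continuation, so V_d = 35.5000 (exercise)
Node 0 (S = 135): continuation = e^(−0.04)·[0.5632·7.2491 + 0.4368·35.5000] = 18.8198; exercise value = 22.0000 > continuation, so V_0 = 22.0000 (exercise)

£22.00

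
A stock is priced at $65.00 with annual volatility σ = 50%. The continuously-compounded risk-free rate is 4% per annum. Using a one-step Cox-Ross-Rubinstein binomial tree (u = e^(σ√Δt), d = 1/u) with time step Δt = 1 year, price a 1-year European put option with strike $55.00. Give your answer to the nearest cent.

$8.73

CRR parameters: u = e^(σ√Δt) = e^(0.5·√1) = 1.6487, d = 1/u = 0.6065
Per-period rate: rΔt = 0.04·1 = 0.04, so R = e^0.04 = 1.0408
Risk-neutral probability p = (e^0.04 − 0.6065)/(1.6487 − 0.6065) = 0.4343/1.0422 = 0.4167
Terminal stock prices: S_u = 107.2, S_d = 39.42
Terminal payoffs (K − S): max(-52.17, 0) = 0, max(15.58, 0) = 15.58
Node 0 (S = 65): V_0 = e^(−0.04)·[0.4167·0.0000 + 0.5833·15.5755] = 8.7290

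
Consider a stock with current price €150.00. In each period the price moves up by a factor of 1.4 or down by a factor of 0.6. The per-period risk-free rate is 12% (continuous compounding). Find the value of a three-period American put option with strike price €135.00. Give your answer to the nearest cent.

Risk-neutral probability p = (e^0.12 − 0.6)/(1.4 − 0.6) = 0.5275/0.8000 = 0.6594
Terminal stock prices: S_uuu = 411.6, S_uud = 176.4, S_udd = 75.6, S_ddd = 32.4
Terminal payoffs (K − S): max(-276.6, 0) = 0, max(-41.4, 0) = 0, max(59.4, 0) = 59.4, max(102.6, 0) = 102.6
Node uu (S = 294): continuation = e^(−0.12)·[0.6594·0.0000 + 0.3406·0.0000] = 0.0000; exercise value = 0.0000 ≤ continuation, so V_uu = 0.0000
Node ud (S = 126): continuation = e^(−0.12)·[0.6594·0.0000 + 0.3406·59.4000] = 17.9454; exercise value = 9.0000 ≤ continuation, so V_ud = 17.9454
Node dd (S = 54): continuation = e^(−0.12)·[0.6594·59.4000 + 0.3406·102.6000] = 65.7343; exercise value = 81.0000 > continuation, so V_dd = 81.0000 (exercise)
Node u (S = 210): continuation = e^(−0.12)·[0.6594·0.0000 + 0.3406·17.9454] = 5.4215; exercise value = 0.0000 ≤ continuation, so V_u = 5.4215
Node d (S = 90): continuation = e^(−0.12)·[0.6594·17.9454 + 0.3406·81.0000] = 34.9656; exercise value = 45.0000 > continuation, so V_d = 45.0000 (exercise)
Node 0 (S = 150): continuation = e^(−0.12)·[0.6594·5.4215 + 0.3406·45.0000] = 16.7655; exercise value = 0.0000 ≤ continuation, so V_0 = 16.7655

€16.77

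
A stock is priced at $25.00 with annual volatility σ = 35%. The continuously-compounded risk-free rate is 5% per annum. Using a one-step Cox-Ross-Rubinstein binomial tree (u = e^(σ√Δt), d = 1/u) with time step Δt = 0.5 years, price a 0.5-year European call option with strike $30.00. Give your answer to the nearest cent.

CRR parameters: u = e^(σ√Δt) = e^(0.35·√0.5) = 1.2808, d = 1/u = 0.7808
Per-period rate: rΔt = 0.05·0.5 = 0.025, so R = e^0.025 = 1.0253
Risk-neutral probability p = (e^0.025 − 0.7808)/(1.2808 − 0.7808) = 0.2446/0.5000 = 0.4891
Terminal stock prices: S_u = 32.02, S_d = 19.52
Terminal payoffs (S − K): max(2.02, 0) = 2.02, max(-10.48, 0) = 0
Node 0 (S = 25): V_0 = e^(−0.025)·[0.4891·2.0201 + 0.5109·0.0000] = 0.9636

$0.96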